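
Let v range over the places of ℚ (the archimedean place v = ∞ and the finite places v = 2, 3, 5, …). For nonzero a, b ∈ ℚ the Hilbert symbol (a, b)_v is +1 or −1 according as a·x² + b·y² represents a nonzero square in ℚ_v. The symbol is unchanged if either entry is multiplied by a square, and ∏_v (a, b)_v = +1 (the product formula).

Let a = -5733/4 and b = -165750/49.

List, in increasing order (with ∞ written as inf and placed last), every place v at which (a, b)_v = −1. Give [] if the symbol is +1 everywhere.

[2, 3, 5, inf]

(a, b) ≡ (-13, -6630) mod (ℚ^×)²; places V = {2, 3, 5, 7, 13, 17, ∞}.
(a,b)_3: α=2, u≡2; β=1, v≡1 (mod 3); (2|3)=-1, (1|3)=+1; sign (−1)^0·-1^1·+1^2 = -1.
(a,b)_∞: sgn(-13)=−, sgn(-6630)=−, so -1.
(a,b)_2: α=-2, β=1; u≡3, v≡5 (mod 8); ε(u)ε(v)=1·0, αω(v)=-2·1, βω(u)=1·1; sum ≡ 1  ⇒  -1.
(a,b)_5: α=0, u≡3; β=3, v≡1 (mod 5); (3|5)=-1, (1|5)=+1; sign (−1)^0·-1^3·+1^0 = -1.
(a,b)_13: α=1, u≡10; β=1, v≡12 (mod 13); (10|13)=+1, (12|13)=+1; sign (−1)^0·+1^1·+1^1 = +1.
(a,b)_7: α=2, u≡4; β=-2, v≡3 (mod 7); (4|7)=+1, (3|7)=-1; sign (−1)^0·+1^-2·-1^2 = +1.
(a,b)_17: α=0, u≡16; β=1, v≡13 (mod 17); (16|17)=+1, (13|17)=+1; sign (−1)^0·+1^1·+1^0 = +1.
Ram(-13, -6630) = {2, 3, 5, ∞}; no ℚ_2-point on the conic.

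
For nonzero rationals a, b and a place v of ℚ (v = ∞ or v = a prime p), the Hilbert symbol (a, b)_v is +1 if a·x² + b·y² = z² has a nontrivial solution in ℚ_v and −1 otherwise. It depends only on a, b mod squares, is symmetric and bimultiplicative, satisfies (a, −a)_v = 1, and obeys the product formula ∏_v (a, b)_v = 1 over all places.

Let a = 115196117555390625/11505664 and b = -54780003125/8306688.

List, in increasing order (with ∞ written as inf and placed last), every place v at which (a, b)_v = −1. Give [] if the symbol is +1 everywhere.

[5, 29, 31, 37]

(a, b) ≡ (2834506545, -273615) mod (ℚ^×)²; places V = {2, 3, 5, 13, 17, 19, 23, 29, 31, 37, 53, ∞}.
(a,b)_37: α=1, u≡1; β=1, v≡31 (mod 37); (1|37)=+1, (31|37)=-1; sign (−1)^0·+1^1·-1^1 = -1.
(a,b)_3: α=3, u≡2; β=-1, v≡1 (mod 3); (2|3)=-1, (1|3)=+1; sign (−1)^1·-1^-1·+1^3 = +1.
(a,b)_31: α=1, u≡3; β=2, v≡17 (mod 31); (3|31)=-1, (17|31)=-1; sign (−1)^0·-1^2·-1^1 = -1.
(a,b)_53: α=-2, u≡26; β=0, v≡43 (mod 53); (26|53)=-1, (43|53)=+1; sign (−1)^0·-1^0·+1^-2 = +1.
(a,b)_19: α=1, u≡13; β=0, v≡17 (mod 19); (13|19)=-1, (17|19)=+1; sign (−1)^0·-1^0·+1^1 = +1.
(a,b)_23: α=1, u≡19; β=0, v≡2 (mod 23); (19|23)=-1, (2|23)=+1; sign (−1)^0·-1^0·+1^1 = +1.
(a,b)_13: α=1, u≡12; β=-2, v≡3 (mod 13); (12|13)=+1, (3|13)=+1; sign (−1)^0·+1^-2·+1^1 = +1.
(a,b)_∞: sgn(2834506545)=+, sgn(-273615)=−, so +1.
(a,b)_17: α=2, u≡8; β=1, v≡13 (mod 17); (8|17)=+1, (13|17)=+1; sign (−1)^0·+1^1·+1^2 = +1.
(a,b)_2: α=-12, β=-14; u≡1, v≡1 (mod 8); ε(u)ε(v)=0·0, αω(v)=-12·0, βω(u)=-14·0; sum ≡ 0  ⇒  +1.
(a,b)_5: α=7, u≡1; β=5, v≡3 (mod 5); (1|5)=+1, (3|5)=-1; sign (−1)^0·+1^5·-1^7 = -1.
(a,b)_29: α=1, u≡9; β=1, v≡18 (mod 29); (9|29)=+1, (18|29)=-1; sign (−1)^0·+1^1·-1^1 = -1.
|Ram(2834506545, -273615)| = 4, even; anisotropic at {5, 29, 31, 37}.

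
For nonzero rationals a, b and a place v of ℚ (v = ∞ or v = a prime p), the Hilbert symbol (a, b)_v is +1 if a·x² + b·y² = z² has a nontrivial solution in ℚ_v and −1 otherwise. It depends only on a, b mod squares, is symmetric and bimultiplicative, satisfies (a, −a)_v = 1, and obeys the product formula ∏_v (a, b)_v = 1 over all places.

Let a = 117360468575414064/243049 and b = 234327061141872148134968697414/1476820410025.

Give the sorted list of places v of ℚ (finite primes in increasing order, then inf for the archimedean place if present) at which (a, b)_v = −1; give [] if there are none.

[37, 43]

(a, b) ≡ (91, 245014) mod (ℚ^×)²; places V = {2, 3, 5, 7, 11, 13, 17, 19, 29, 37, 43, ∞}.
(a,b)_29: α=-2, u≡9; β=-4, v≡9 (mod 29); (9|29)=+1, (9|29)=+1; sign (−1)^0·+1^-4·+1^-2 = +1.
(a,b)_2: α=4, β=1; u≡3, v≡3 (mod 8); ε(u)ε(v)=1·1, αω(v)=4·1, βω(u)=1·1; sum ≡ 0  ⇒  +1.
(a,b)_17: α=-2, u≡10; β=-4, v≡6 (mod 17); (10|17)=-1, (6|17)=-1; sign (−1)^0·-1^-4·-1^-2 = +1.
(a,b)_13: α=1, u≡5; β=2, v≡4 (mod 13); (5|13)=-1, (4|13)=+1; sign (−1)^0·-1^2·+1^1 = +1.
(a,b)_∞: sgn(91)=+, sgn(245014)=+, so +1.
(a,b)_19: α=2, u≡13; β=4, v≡5 (mod 19); (13|19)=-1, (5|19)=+1; sign (−1)^0·-1^4·+1^2 = +1.
(a,b)_43: α=2, u≡32; β=3, v≡12 (mod 43); (32|43)=-1, (12|43)=-1; sign (−1)^0·-1^3·-1^2 = -1.
(a,b)_3: α=6, u≡1; β=10, v≡1 (mod 3); (1|3)=+1, (1|3)=+1; sign (−1)^0·+1^10·+1^6 = +1.
(a,b)_11: α=2, u≡3; β=3, v≡6 (mod 11); (3|11)=+1, (6|11)=-1; sign (−1)^0·+1^3·-1^2 = +1.
(a,b)_7: α=1, u≡3; β=5, v≡1 (mod 7); (3|7)=-1, (1|7)=+1; sign (−1)^1·-1^5·+1^1 = +1.
(a,b)_37: α=2, u≡17; β=3, v≡33 (mod 37); (17|37)=-1, (33|37)=+1; sign (−1)^0·-1^3·+1^2 = -1.
(a,b)_5: α=0, u≡1; β=-2, v≡4 (mod 5); (1|5)=+1, (4|5)=+1; sign (−1)^0·+1^-2·+1^0 = +1.
|Ram(91, 245014)| = 2, even; anisotropic at {37, 43}.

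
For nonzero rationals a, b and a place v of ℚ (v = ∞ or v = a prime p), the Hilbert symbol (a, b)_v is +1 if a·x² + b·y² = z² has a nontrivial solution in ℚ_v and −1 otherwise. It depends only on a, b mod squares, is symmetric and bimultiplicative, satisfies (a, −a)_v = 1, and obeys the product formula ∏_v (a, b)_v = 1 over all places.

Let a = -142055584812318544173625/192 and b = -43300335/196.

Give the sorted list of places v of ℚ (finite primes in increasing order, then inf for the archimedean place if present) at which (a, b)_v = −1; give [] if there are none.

[3, 7, 23, 29, 31, inf]

(a, b) ≡ (-1422435, -256215) mod (ℚ^×)²; places V = {2, 3, 5, 7, 13, 17, 19, 23, 29, 31, ∞}.
(a,b)_31: α=3, u≡29; β=1, v≡23 (mod 31); (29|31)=-1, (23|31)=-1; sign (−1)^1·-1^1·-1^3 = -1.
(a,b)_17: α=2, u≡12; β=0, v≡16 (mod 17); (12|17)=-1, (16|17)=+1; sign (−1)^0·-1^0·+1^2 = +1.
(a,b)_29: α=4, u≡14; β=1, v≡3 (mod 29); (14|29)=-1, (3|29)=-1; sign (−1)^0·-1^1·-1^4 = -1.
(a,b)_19: α=3, u≡18; β=1, v≡11 (mod 19); (18|19)=-1, (11|19)=+1; sign (−1)^1·-1^1·+1^3 = +1.
(a,b)_∞: sgn(-1422435)=−, sgn(-256215)=−, so -1.
(a,b)_7: α=1, u≡6; β=-2, v≡5 (mod 7); (6|7)=-1, (5|7)=-1; sign (−1)^0·-1^-2·-1^1 = -1.
(a,b)_3: α=-1, u≡2; β=1, v≡2 (mod 3); (2|3)=-1, (2|3)=-1; sign (−1)^1·-1^1·-1^-1 = -1.
(a,b)_23: α=1, u≡8; β=0, v≡11 (mod 23); (8|23)=+1, (11|23)=-1; sign (−1)^0·+1^0·-1^1 = -1.
(a,b)_13: α=2, u≡10; β=2, v≡2 (mod 13); (10|13)=+1, (2|13)=-1; sign (−1)^0·+1^2·-1^2 = +1.
(a,b)_2: α=-6, β=-2; u≡5, v≡1 (mod 8); ε(u)ε(v)=0·0, αω(v)=-6·0, βω(u)=-2·1; sum ≡ 0  ⇒  +1.
(a,b)_5: α=3, u≡3; β=1, v≡3 (mod 5); (3|5)=-1, (3|5)=-1; sign (−1)^0·-1^1·-1^3 = +1.
|Ram(-1422435, -256215)| = 6, even; anisotropic at {3, 7, 23, 29, 31, ∞}.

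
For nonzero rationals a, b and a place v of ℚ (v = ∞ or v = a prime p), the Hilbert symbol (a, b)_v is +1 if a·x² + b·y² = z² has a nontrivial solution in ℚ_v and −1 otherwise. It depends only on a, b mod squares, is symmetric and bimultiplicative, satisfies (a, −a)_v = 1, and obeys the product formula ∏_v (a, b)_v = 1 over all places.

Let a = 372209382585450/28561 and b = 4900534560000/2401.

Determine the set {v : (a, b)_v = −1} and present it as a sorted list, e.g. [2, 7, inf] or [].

Mod squares: a ≡ 6806298, b ≡ 3403149. Check v ∈ {∞, 2, 3, 5, 7, 13, 17, 23, 29, 31, 37, 43}.
v=37: a=37^1·(≡34), b=37^1·(≡24) mod 37; (34|37)=+1, (24|37)=-1; (−1)^{1·1·18}·(+1)^1·(-1)^1 = -1.
v=23: a=23^1·(≡18), b=23^1·(≡2) mod 23; (18|23)=+1, (2|23)=+1; (−1)^{1·1·11}·(+1)^1·(+1)^1 = -1.
v=2: v_2(a)=1, v_2(b)=8; units ≡ 5, 5 (mod 8); ε·ε+αω+βω = 0·0+1·1+8·1 ≡ 1  ⇒  (a,b)_2 = -1.
v=29: a=29^2·(≡18), b=29^0·(≡25) mod 29; (18|29)=-1, (25|29)=+1; (−1)^{2·0·14}·(-1)^0·(+1)^2 = +1.
v=43: a=43^1·(≡29), b=43^1·(≡15) mod 43; (29|43)=-1, (15|43)=+1; (−1)^{1·1·21}·(-1)^1·(+1)^1 = +1.
v=13: a=13^-4·(≡7), b=13^0·(≡3) mod 13; (7|13)=-1, (3|13)=+1; (−1)^{-4·0·6}·(-1)^0·(+1)^-4 = +1.
v=3: a=3^3·(≡1), b=3^3·(≡2) mod 3; (1|3)=+1, (2|3)=-1; (−1)^{3·3·1}·(+1)^3·(-1)^3 = +1.
v=∞: 6806298 > 0 and 3403149 > 0  ⇒  (a,b)_∞ = +1.
v=17: a=17^2·(≡1), b=17^0·(≡15) mod 17; (1|17)=+1, (15|17)=+1; (−1)^{2·0·8}·(+1)^0·(+1)^2 = +1.
v=5: a=5^2·(≡3), b=5^4·(≡1) mod 5; (3|5)=-1, (1|5)=+1; (−1)^{2·4·2}·(-1)^4·(+1)^2 = +1.
v=31: a=31^1·(≡16), b=31^1·(≡2) mod 31; (16|31)=+1, (2|31)=+1; (−1)^{1·1·15}·(+1)^1·(+1)^1 = -1.
v=7: a=7^0·(≡4), b=7^-4·(≡2) mod 7; (4|7)=+1, (2|7)=+1; (−1)^{0·-4·3}·(+1)^-4·(+1)^0 = +1.
Ram(6806298, 3403149) = {2, 23, 31, 37}; no ℚ_2-point on the conic.

[2, 23, 31, 37]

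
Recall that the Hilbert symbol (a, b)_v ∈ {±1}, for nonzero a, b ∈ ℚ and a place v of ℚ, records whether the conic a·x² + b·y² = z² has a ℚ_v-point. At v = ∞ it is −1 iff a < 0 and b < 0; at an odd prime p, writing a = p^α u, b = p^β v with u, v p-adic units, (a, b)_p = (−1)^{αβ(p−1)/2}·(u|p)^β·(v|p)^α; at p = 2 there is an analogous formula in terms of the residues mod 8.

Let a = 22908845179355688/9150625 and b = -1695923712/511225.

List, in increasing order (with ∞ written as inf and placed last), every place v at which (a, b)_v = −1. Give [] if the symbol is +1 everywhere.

(a, b) ≡ (58, -15022) mod (ℚ^×)²; places V = {2, 3, 5, 7, 11, 13, 29, 37, ∞}.
(a,b)_7: α=6, u≡4; β=3, v≡3 (mod 7); (4|7)=+1, (3|7)=-1; sign (−1)^0·+1^3·-1^6 = +1.
(a,b)_3: α=6, u≡1; β=2, v≡2 (mod 3); (1|3)=+1, (2|3)=-1; sign (−1)^0·+1^2·-1^6 = +1.
(a,b)_∞: sgn(58)=+, sgn(-15022)=−, so +1.
(a,b)_13: α=0, u≡11; β=-2, v≡7 (mod 13); (11|13)=-1, (7|13)=-1; sign (−1)^0·-1^-2·-1^0 = +1.
(a,b)_29: α=3, u≡12; β=1, v≡22 (mod 29); (12|29)=-1, (22|29)=+1; sign (−1)^0·-1^1·+1^3 = -1.
(a,b)_5: α=-4, u≡3; β=-2, v≡2 (mod 5); (3|5)=-1, (2|5)=-1; sign (−1)^0·-1^-2·-1^-4 = +1.
(a,b)_37: α=2, u≡21; β=1, v≡7 (mod 37); (21|37)=+1, (7|37)=+1; sign (−1)^0·+1^1·+1^2 = +1.
(a,b)_11: α=-4, u≡4; β=-2, v≡1 (mod 11); (4|11)=+1, (1|11)=+1; sign (−1)^0·+1^-2·+1^-4 = +1.
(a,b)_2: α=3, β=9; u≡5, v≡1 (mod 8); ε(u)ε(v)=0·0, αω(v)=3·0, βω(u)=9·1; sum ≡ 1  ⇒  -1.
Ram(58, -15022) = {2, 29}; no ℚ_2-point on the conic.

[2, 29]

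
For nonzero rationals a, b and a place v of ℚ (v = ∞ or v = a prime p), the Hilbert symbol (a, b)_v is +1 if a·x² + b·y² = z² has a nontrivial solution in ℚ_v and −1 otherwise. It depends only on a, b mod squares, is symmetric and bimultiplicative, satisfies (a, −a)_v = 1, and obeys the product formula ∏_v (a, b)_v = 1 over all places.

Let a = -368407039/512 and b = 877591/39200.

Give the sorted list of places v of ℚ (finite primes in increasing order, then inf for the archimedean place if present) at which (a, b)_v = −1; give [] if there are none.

[13, 17, 29, 37]

(a, b) ≡ (-306878, 4862) mod (ℚ^×)²; places V = {2, 5, 7, 11, 13, 17, 19, 29, 37, ∞}.
(a,b)_5: α=0, u≡3; β=-2, v≡2 (mod 5); (3|5)=-1, (2|5)=-1; sign (−1)^0·-1^-2·-1^0 = +1.
(a,b)_∞: sgn(-306878)=−, sgn(4862)=+, so +1.
(a,b)_2: α=-9, β=-5; u≡1, v≡7 (mod 8); ε(u)ε(v)=0·1, αω(v)=-9·0, βω(u)=-5·0; sum ≡ 0  ⇒  +1.
(a,b)_11: α=1, u≡5; β=1, v≡6 (mod 11); (5|11)=+1, (6|11)=-1; sign (−1)^1·+1^1·-1^1 = +1.
(a,b)_13: α=1, u≡7; β=1, v≡10 (mod 13); (7|13)=-1, (10|13)=+1; sign (−1)^0·-1^1·+1^1 = -1.
(a,b)_29: α=1, u≡27; β=0, v≡19 (mod 29); (27|29)=-1, (19|29)=-1; sign (−1)^0·-1^0·-1^1 = -1.
(a,b)_19: α=0, u≡3; β=2, v≡6 (mod 19); (3|19)=-1, (6|19)=+1; sign (−1)^0·-1^2·+1^0 = +1.
(a,b)_7: α=4, u≡1; β=-2, v≡4 (mod 7); (1|7)=+1, (4|7)=+1; sign (−1)^0·+1^-2·+1^4 = +1.
(a,b)_37: α=1, u≡35; β=0, v≡8 (mod 37); (35|37)=-1, (8|37)=-1; sign (−1)^0·-1^0·-1^1 = -1.
(a,b)_17: α=0, u≡6; β=1, v≡3 (mod 17); (6|17)=-1, (3|17)=-1; sign (−1)^0·-1^1·-1^0 = -1.
|Ram(-306878, 4862)| = 4, even; anisotropic at {13, 17, 29, 37}.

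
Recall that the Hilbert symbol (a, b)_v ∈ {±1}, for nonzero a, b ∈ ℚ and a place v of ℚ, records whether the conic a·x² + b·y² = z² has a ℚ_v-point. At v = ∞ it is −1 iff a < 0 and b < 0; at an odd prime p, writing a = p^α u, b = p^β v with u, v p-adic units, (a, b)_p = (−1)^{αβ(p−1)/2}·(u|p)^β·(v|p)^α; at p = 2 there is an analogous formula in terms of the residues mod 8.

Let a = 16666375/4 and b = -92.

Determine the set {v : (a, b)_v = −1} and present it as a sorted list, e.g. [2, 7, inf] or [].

(a, b) ≡ (666655, -23) mod (ℚ^×)²; places V = {2, 5, 11, 17, 23, 31, ∞}.
(a,b)_2: α=-2, β=2; u≡7, v≡1 (mod 8); ε(u)ε(v)=1·0, αω(v)=-2·0, βω(u)=2·0; sum ≡ 0  ⇒  +1.
(a,b)_5: α=3, u≡4; β=0, v≡3 (mod 5); (4|5)=+1, (3|5)=-1; sign (−1)^0·+1^0·-1^3 = -1.
(a,b)_11: α=1, u≡10; β=0, v≡7 (mod 11); (10|11)=-1, (7|11)=-1; sign (−1)^0·-1^0·-1^1 = -1.
(a,b)_23: α=1, u≡14; β=1, v≡19 (mod 23); (14|23)=-1, (19|23)=-1; sign (−1)^1·-1^1·-1^1 = -1.
(a,b)_17: α=1, u≡9; β=0, v≡10 (mod 17); (9|17)=+1, (10|17)=-1; sign (−1)^0·+1^0·-1^1 = -1.
(a,b)_∞: sgn(666655)=+, sgn(-23)=−, so +1.
(a,b)_31: α=1, u≡29; β=0, v≡1 (mod 31); (29|31)=-1, (1|31)=+1; sign (−1)^0·-1^0·+1^1 = +1.
|Ram(666655, -23)| = 4, even; anisotropic at {5, 11, 17, 23}.

[5, 11, 17, 23]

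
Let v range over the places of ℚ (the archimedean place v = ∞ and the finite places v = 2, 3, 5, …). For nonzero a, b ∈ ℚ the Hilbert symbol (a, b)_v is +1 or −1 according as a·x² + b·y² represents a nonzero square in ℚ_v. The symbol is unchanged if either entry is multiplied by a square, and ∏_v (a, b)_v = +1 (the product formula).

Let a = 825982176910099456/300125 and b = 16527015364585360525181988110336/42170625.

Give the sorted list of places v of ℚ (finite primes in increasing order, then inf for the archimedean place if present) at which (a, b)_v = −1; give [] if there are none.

[5, 13, 17, 23]

(a, b) ≡ (5, 5083) mod (ℚ^×)²; places V = {2, 3, 5, 7, 13, 17, 23, 43, 47, ∞}.
(a,b)_47: α=4, u≡41; β=6, v≡1 (mod 47); (41|47)=-1, (1|47)=+1; sign (−1)^0·-1^6·+1^4 = +1.
(a,b)_23: α=2, u≡5; β=3, v≡7 (mod 23); (5|23)=-1, (7|23)=-1; sign (−1)^0·-1^3·-1^2 = -1.
(a,b)_43: α=2, u≡33; β=4, v≡40 (mod 43); (33|43)=-1, (40|43)=+1; sign (−1)^0·-1^4·+1^2 = +1.
(a,b)_5: α=-3, u≡1; β=-4, v≡2 (mod 5); (1|5)=+1, (2|5)=-1; sign (−1)^0·+1^-4·-1^-3 = -1.
(a,b)_2: α=10, β=24; u≡5, v≡3 (mod 8); ε(u)ε(v)=0·1, αω(v)=10·1, βω(u)=24·1; sum ≡ 0  ⇒  +1.
(a,b)_13: α=2, u≡7; β=3, v≡3 (mod 13); (7|13)=-1, (3|13)=+1; sign (−1)^0·-1^3·+1^2 = -1.
(a,b)_∞: sgn(5)=+, sgn(5083)=+, so +1.
(a,b)_3: α=0, u≡2; β=-4, v≡1 (mod 3); (2|3)=-1, (1|3)=+1; sign (−1)^0·-1^-4·+1^0 = +1.
(a,b)_17: α=0, u≡7; β=-1, v≡7 (mod 17); (7|17)=-1, (7|17)=-1; sign (−1)^0·-1^-1·-1^0 = -1.
(a,b)_7: α=-4, u≡5; β=-2, v≡2 (mod 7); (5|7)=-1, (2|7)=+1; sign (−1)^0·-1^-2·+1^-4 = +1.
(5, 5083 / ℚ) ramifies at {5, 13, 17, 23}: a division algebra.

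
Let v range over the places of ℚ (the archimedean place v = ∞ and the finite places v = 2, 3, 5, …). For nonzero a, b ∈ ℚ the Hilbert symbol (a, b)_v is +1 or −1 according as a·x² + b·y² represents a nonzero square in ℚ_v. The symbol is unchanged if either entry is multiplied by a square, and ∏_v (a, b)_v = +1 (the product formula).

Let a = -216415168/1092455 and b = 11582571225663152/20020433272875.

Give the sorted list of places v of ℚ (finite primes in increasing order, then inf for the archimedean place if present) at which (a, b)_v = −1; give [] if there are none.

Mod squares: a ≡ -4261985, b ≡ 11305. Check v ∈ {∞, 2, 3, 5, 7, 11, 13, 17, 19, 29}.
v=2: v_2(a)=6, v_2(b)=4; units ≡ 7, 1 (mod 8); ε·ε+αω+βω = 1·0+6·0+4·0 ≡ 0  ⇒  (a,b)_2 = +1.
v=7: a=7^-5·(≡5), b=7^-11·(≡5) mod 7; (5|7)=-1, (5|7)=-1; (−1)^{-5·-11·3}·(-1)^-11·(-1)^-5 = -1.
v=∞: -4261985 < 0 and 11305 > 0  ⇒  (a,b)_∞ = +1.
v=5: a=5^-1·(≡2), b=5^-3·(≡4) mod 5; (2|5)=-1, (4|5)=+1; (−1)^{-1·-3·2}·(-1)^-3·(+1)^-1 = -1.
v=13: a=13^-1·(≡6), b=13^2·(≡5) mod 13; (6|13)=-1, (5|13)=-1; (−1)^{-1·2·6}·(-1)^2·(-1)^-1 = -1.
v=17: a=17^1·(≡10), b=17^1·(≡9) mod 17; (10|17)=-1, (9|17)=+1; (−1)^{1·1·8}·(-1)^1·(+1)^1 = -1.
v=3: a=3^0·(≡1), b=3^-4·(≡1) mod 3; (1|3)=+1, (1|3)=+1; (−1)^{0·-4·1}·(+1)^-4·(+1)^0 = +1.
v=19: a=19^3·(≡18), b=19^5·(≡7) mod 19; (18|19)=-1, (7|19)=+1; (−1)^{3·5·9}·(-1)^5·(+1)^3 = +1.
v=11: a=11^0·(≡9), b=11^2·(≡8) mod 11; (9|11)=+1, (8|11)=-1; (−1)^{0·2·5}·(+1)^2·(-1)^0 = +1.
v=29: a=29^1·(≡20), b=29^2·(≡5) mod 29; (20|29)=+1, (5|29)=+1; (−1)^{1·2·14}·(+1)^2·(+1)^1 = +1.
Ram(-4261985, 11305) = {5, 7, 13, 17}; no ℚ_5-point on the conic.

[5, 7, 13, 17]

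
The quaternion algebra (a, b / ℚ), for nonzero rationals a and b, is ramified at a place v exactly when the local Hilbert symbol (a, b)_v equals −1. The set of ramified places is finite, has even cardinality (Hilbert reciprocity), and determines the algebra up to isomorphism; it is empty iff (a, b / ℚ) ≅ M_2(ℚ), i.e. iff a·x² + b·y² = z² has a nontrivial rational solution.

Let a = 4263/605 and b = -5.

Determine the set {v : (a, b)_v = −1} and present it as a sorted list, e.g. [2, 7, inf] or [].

Mod squares: a ≡ 435, b ≡ -5. Check v ∈ {∞, 2, 3, 5, 7, 11, 29}.
v=5: a=5^-1·(≡3), b=5^1·(≡4) mod 5; (3|5)=-1, (4|5)=+1; (−1)^{-1·1·2}·(-1)^1·(+1)^-1 = -1.
v=2: v_2(a)=0, v_2(b)=0; units ≡ 3, 3 (mod 8); ε·ε+αω+βω = 1·1+0·1+0·1 ≡ 1  ⇒  (a,b)_2 = -1.
v=7: a=7^2·(≡1), b=7^0·(≡2) mod 7; (1|7)=+1, (2|7)=+1; (−1)^{2·0·3}·(+1)^0·(+1)^2 = +1.
v=3: a=3^1·(≡1), b=3^0·(≡1) mod 3; (1|3)=+1, (1|3)=+1; (−1)^{1·0·1}·(+1)^0·(+1)^1 = +1.
v=11: a=11^-2·(≡10), b=11^0·(≡6) mod 11; (10|11)=-1, (6|11)=-1; (−1)^{-2·0·5}·(-1)^0·(-1)^-2 = +1.
v=∞: 435 > 0 and -5 < 0  ⇒  (a,b)_∞ = +1.
v=29: a=29^1·(≡14), b=29^0·(≡24) mod 29; (14|29)=-1, (24|29)=+1; (−1)^{1·0·14}·(-1)^0·(+1)^1 = +1.
|Ram(435, -5)| = 2, even; anisotropic at {2, 5}.

[2, 5]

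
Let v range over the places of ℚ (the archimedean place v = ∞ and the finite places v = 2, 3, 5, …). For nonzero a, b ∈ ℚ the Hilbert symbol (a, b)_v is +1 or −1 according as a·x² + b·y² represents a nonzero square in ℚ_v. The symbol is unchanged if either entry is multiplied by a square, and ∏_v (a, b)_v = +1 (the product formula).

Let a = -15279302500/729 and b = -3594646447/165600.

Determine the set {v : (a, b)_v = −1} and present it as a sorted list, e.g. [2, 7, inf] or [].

[2, 11, 29, inf]

Mod squares: a ≡ -124729, b ≡ -322. Check v ∈ {∞, 2, 3, 5, 7, 11, 17, 23, 29, 31, 43}.
v=17: a=17^1·(≡7), b=17^2·(≡16) mod 17; (7|17)=-1, (16|17)=+1; (−1)^{1·2·8}·(-1)^2·(+1)^1 = +1.
v=∞: -124729 < 0 and -322 < 0  ⇒  (a,b)_∞ = -1.
v=3: a=3^-6·(≡2), b=3^-2·(≡2) mod 3; (2|3)=-1, (2|3)=-1; (−1)^{-6·-2·1}·(-1)^-2·(-1)^-6 = +1.
v=43: a=43^0·(≡6), b=43^2·(≡8) mod 43; (6|43)=+1, (8|43)=-1; (−1)^{0·2·21}·(+1)^2·(-1)^0 = +1.
v=11: a=11^1·(≡10), b=11^0·(≡8) mod 11; (10|11)=-1, (8|11)=-1; (−1)^{1·0·5}·(-1)^0·(-1)^1 = -1.
v=7: a=7^2·(≡4), b=7^1·(≡3) mod 7; (4|7)=+1, (3|7)=-1; (−1)^{2·1·3}·(+1)^1·(-1)^2 = +1.
v=2: v_2(a)=2, v_2(b)=-5; units ≡ 7, 7 (mod 8); ε·ε+αω+βω = 1·1+2·0+-5·0 ≡ 1  ⇒  (a,b)_2 = -1.
v=29: a=29^1·(≡20), b=29^0·(≡21) mod 29; (20|29)=+1, (21|29)=-1; (−1)^{1·0·14}·(+1)^0·(-1)^1 = -1.
v=23: a=23^1·(≡15), b=23^-1·(≡1) mod 23; (15|23)=-1, (1|23)=+1; (−1)^{1·-1·11}·(-1)^-1·(+1)^1 = +1.
v=31: a=31^0·(≡12), b=31^2·(≡18) mod 31; (12|31)=-1, (18|31)=+1; (−1)^{0·2·15}·(-1)^2·(+1)^0 = +1.
v=5: a=5^4·(≡4), b=5^-2·(≡2) mod 5; (4|5)=+1, (2|5)=-1; (−1)^{4·-2·2}·(+1)^-2·(-1)^4 = +1.
Ram(-124729, -322) = {2, 11, 29, ∞}; no ℚ_2-point on the conic.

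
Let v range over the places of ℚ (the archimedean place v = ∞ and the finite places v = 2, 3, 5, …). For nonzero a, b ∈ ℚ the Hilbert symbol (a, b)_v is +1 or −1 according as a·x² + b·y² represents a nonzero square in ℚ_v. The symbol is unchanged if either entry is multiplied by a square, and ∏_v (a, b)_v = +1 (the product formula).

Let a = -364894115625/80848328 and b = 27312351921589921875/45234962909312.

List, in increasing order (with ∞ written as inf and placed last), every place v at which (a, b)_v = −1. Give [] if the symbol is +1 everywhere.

(a, b) ≡ (-130, 390) mod (ℚ^×)²; places V = {2, 3, 5, 11, 13, 17, 37, ∞}.
(a,b)_17: α=-4, u≡11; β=-6, v≡4 (mod 17); (11|17)=-1, (4|17)=+1; sign (−1)^0·-1^-6·+1^-4 = +1.
(a,b)_∞: sgn(-130)=−, sgn(390)=+, so +1.
(a,b)_13: α=1, u≡1; β=1, v≡9 (mod 13); (1|13)=+1, (9|13)=+1; sign (−1)^0·+1^1·+1^1 = +1.
(a,b)_5: α=5, u≡1; β=7, v≡3 (mod 5); (1|5)=+1, (3|5)=-1; sign (−1)^0·+1^7·-1^5 = -1.
(a,b)_3: α=8, u≡2; β=15, v≡1 (mod 3); (2|3)=-1, (1|3)=+1; sign (−1)^0·-1^15·+1^8 = -1.
(a,b)_37: α=2, u≡31; β=4, v≡14 (mod 37); (31|37)=-1, (14|37)=-1; sign (−1)^0·-1^4·-1^2 = +1.
(a,b)_11: α=-2, u≡10; β=-4, v≡9 (mod 11); (10|11)=-1, (9|11)=+1; sign (−1)^0·-1^-4·+1^-2 = +1.
(a,b)_2: α=-3, β=-7; u≡7, v≡3 (mod 8); ε(u)ε(v)=1·1, αω(v)=-3·1, βω(u)=-7·0; sum ≡ 0  ⇒  +1.
(-130, 390 / ℚ) ramifies at {3, 5}: a division algebra.

[3, 5]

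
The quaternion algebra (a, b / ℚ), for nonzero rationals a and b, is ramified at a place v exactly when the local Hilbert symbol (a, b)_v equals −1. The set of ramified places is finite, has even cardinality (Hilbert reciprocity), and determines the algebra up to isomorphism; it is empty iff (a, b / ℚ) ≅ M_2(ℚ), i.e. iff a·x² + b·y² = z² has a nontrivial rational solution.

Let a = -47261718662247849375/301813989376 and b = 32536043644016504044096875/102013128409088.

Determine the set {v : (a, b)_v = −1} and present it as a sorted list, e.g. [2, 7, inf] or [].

(a, b) ≡ (-31, 64790) mod (ℚ^×)²; places V = {2, 3, 5, 7, 11, 13, 19, 29, 31, 37, ∞}.
(a,b)_5: α=4, u≡1; β=5, v≡2 (mod 5); (1|5)=+1, (2|5)=-1; sign (−1)^0·+1^5·-1^4 = +1.
(a,b)_11: α=6, u≡10; β=9, v≡4 (mod 11); (10|11)=-1, (4|11)=+1; sign (−1)^0·-1^9·+1^6 = -1.
(a,b)_37: α=-2, u≡6; β=-2, v≡4 (mod 37); (6|37)=-1, (4|37)=+1; sign (−1)^0·-1^-2·+1^-2 = +1.
(a,b)_13: α=0, u≡7; β=-2, v≡6 (mod 13); (7|13)=-1, (6|13)=-1; sign (−1)^0·-1^-2·-1^0 = +1.
(a,b)_31: α=3, u≡13; β=3, v≡17 (mod 31); (13|31)=-1, (17|31)=-1; sign (−1)^1·-1^3·-1^3 = -1.
(a,b)_29: α=-2, u≡14; β=-2, v≡22 (mod 29); (14|29)=-1, (22|29)=+1; sign (−1)^0·-1^-2·+1^-2 = +1.
(a,b)_2: α=-18, β=-19; u≡1, v≡3 (mod 8); ε(u)ε(v)=0·1, αω(v)=-18·1, βω(u)=-19·0; sum ≡ 0  ⇒  +1.
(a,b)_7: α=2, u≡1; β=4, v≡6 (mod 7); (1|7)=+1, (6|7)=-1; sign (−1)^0·+1^4·-1^2 = +1.
(a,b)_19: α=2, u≡16; β=3, v≡16 (mod 19); (16|19)=+1, (16|19)=+1; sign (−1)^0·+1^3·+1^2 = +1.
(a,b)_∞: sgn(-31)=−, sgn(64790)=+, so +1.
(a,b)_3: α=4, u≡2; β=2, v≡2 (mod 3); (2|3)=-1, (2|3)=-1; sign (−1)^0·-1^2·-1^4 = +1.
(-31, 64790 / ℚ) ramifies at {11, 31}: a division algebra.

[11, 31]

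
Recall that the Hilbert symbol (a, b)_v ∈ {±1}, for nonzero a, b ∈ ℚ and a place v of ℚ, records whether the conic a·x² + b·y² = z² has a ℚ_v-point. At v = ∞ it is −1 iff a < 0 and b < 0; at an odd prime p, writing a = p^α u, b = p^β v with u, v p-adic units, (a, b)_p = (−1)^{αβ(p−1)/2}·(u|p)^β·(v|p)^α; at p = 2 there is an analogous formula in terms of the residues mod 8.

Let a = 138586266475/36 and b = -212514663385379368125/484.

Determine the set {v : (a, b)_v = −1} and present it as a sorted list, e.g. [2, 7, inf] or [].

[2, 7, 19, 29]

(a, b) ≡ (19, -358701) mod (ℚ^×)²; places V = {2, 3, 5, 7, 11, 19, 29, 31, ∞}.
(a,b)_5: α=2, u≡4; β=4, v≡4 (mod 5); (4|5)=+1, (4|5)=+1; sign (−1)^0·+1^4·+1^2 = +1.
(a,b)_∞: sgn(19)=+, sgn(-358701)=−, so +1.
(a,b)_2: α=-2, β=-2; u≡3, v≡3 (mod 8); ε(u)ε(v)=1·1, αω(v)=-2·1, βω(u)=-2·1; sum ≡ 1  ⇒  -1.
(a,b)_29: α=2, u≡3; β=3, v≡14 (mod 29); (3|29)=-1, (14|29)=-1; sign (−1)^0·-1^3·-1^2 = -1.
(a,b)_3: α=-2, u≡1; β=3, v≡1 (mod 3); (1|3)=+1, (1|3)=+1; sign (−1)^0·+1^3·+1^-2 = +1.
(a,b)_19: α=3, u≡6; β=5, v≡9 (mod 19); (6|19)=+1, (9|19)=+1; sign (−1)^1·+1^5·+1^3 = -1.
(a,b)_11: α=0, u≡10; β=-2, v≡5 (mod 11); (10|11)=-1, (5|11)=+1; sign (−1)^0·-1^-2·+1^0 = +1.
(a,b)_31: α=2, u≡5; β=3, v≡12 (mod 31); (5|31)=+1, (12|31)=-1; sign (−1)^0·+1^3·-1^2 = +1.
(a,b)_7: α=0, u≡6; β=1, v≡1 (mod 7); (6|7)=-1, (1|7)=+1; sign (−1)^0·-1^1·+1^0 = -1.
(19, -358701 / ℚ) ramifies at {2, 7, 19, 29}: a division algebra.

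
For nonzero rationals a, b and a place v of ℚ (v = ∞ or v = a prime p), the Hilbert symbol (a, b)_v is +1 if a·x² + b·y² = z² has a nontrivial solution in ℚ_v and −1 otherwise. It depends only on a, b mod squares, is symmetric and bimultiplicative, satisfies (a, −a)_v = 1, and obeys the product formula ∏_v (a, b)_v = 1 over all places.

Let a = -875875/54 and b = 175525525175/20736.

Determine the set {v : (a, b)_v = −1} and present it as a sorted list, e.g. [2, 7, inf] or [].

[2, 3, 5, 11]

Mod squares: a ≡ -4290, b ≡ 143. Check v ∈ {∞, 2, 3, 5, 7, 11, 13}.
v=5: a=5^3·(≡2), b=5^2·(≡2) mod 5; (2|5)=-1, (2|5)=-1; (−1)^{3·2·2}·(-1)^2·(-1)^3 = -1.
v=7: a=7^2·(≡2), b=7^4·(≡5) mod 7; (2|7)=+1, (5|7)=-1; (−1)^{2·4·3}·(+1)^4·(-1)^2 = +1.
v=3: a=3^-3·(≡1), b=3^-4·(≡2) mod 3; (1|3)=+1, (2|3)=-1; (−1)^{-3·-4·1}·(+1)^-4·(-1)^-3 = -1.
v=11: a=11^1·(≡7), b=11^3·(≡6) mod 11; (7|11)=-1, (6|11)=-1; (−1)^{1·3·5}·(-1)^3·(-1)^1 = -1.
v=2: v_2(a)=-1, v_2(b)=-8; units ≡ 7, 7 (mod 8); ε·ε+αω+βω = 1·1+-1·0+-8·0 ≡ 1  ⇒  (a,b)_2 = -1.
v=13: a=13^1·(≡2), b=13^3·(≡7) mod 13; (2|13)=-1, (7|13)=-1; (−1)^{1·3·6}·(-1)^3·(-1)^1 = +1.
v=∞: -4290 < 0 and 143 > 0  ⇒  (a,b)_∞ = +1.
(-4290, 143 / ℚ) ramifies at {2, 3, 5, 11}: a division algebra.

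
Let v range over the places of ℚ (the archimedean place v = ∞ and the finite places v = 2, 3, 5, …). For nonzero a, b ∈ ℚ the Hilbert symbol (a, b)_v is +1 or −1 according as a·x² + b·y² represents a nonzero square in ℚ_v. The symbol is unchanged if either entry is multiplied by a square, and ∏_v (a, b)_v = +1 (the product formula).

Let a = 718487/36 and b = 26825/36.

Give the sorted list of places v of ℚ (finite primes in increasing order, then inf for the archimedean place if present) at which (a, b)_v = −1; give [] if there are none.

[11, 29]

(a, b) ≡ (14663, 1073) mod (ℚ^×)²; places V = {2, 3, 5, 7, 11, 29, 31, 37, 43, ∞}.
(a,b)_31: α=1, u≡4; β=0, v≡2 (mod 31); (4|31)=+1, (2|31)=+1; sign (−1)^0·+1^0·+1^1 = +1.
(a,b)_3: α=-2, u≡2; β=-2, v≡2 (mod 3); (2|3)=-1, (2|3)=-1; sign (−1)^0·-1^-2·-1^-2 = +1.
(a,b)_5: α=0, u≡2; β=2, v≡3 (mod 5); (2|5)=-1, (3|5)=-1; sign (−1)^0·-1^2·-1^0 = +1.
(a,b)_43: α=1, u≡21; β=0, v≡1 (mod 43); (21|43)=+1, (1|43)=+1; sign (−1)^0·+1^0·+1^1 = +1.
(a,b)_29: α=0, u≡10; β=1, v≡12 (mod 29); (10|29)=-1, (12|29)=-1; sign (−1)^0·-1^1·-1^0 = -1.
(a,b)_2: α=-2, β=-2; u≡7, v≡1 (mod 8); ε(u)ε(v)=1·0, αω(v)=-2·0, βω(u)=-2·0; sum ≡ 0  ⇒  +1.
(a,b)_11: α=1, u≡7; β=0, v≡6 (mod 11); (7|11)=-1, (6|11)=-1; sign (−1)^0·-1^0·-1^1 = -1.
(a,b)_7: α=2, u≡5; β=0, v≡1 (mod 7); (5|7)=-1, (1|7)=+1; sign (−1)^0·-1^0·+1^2 = +1.
(a,b)_37: α=0, u≡16; β=1, v≡15 (mod 37); (16|37)=+1, (15|37)=-1; sign (−1)^0·+1^1·-1^0 = +1.
(a,b)_∞: sgn(14663)=+, sgn(1073)=+, so +1.
(14663, 1073 / ℚ) ramifies at {11, 29}: a division algebra.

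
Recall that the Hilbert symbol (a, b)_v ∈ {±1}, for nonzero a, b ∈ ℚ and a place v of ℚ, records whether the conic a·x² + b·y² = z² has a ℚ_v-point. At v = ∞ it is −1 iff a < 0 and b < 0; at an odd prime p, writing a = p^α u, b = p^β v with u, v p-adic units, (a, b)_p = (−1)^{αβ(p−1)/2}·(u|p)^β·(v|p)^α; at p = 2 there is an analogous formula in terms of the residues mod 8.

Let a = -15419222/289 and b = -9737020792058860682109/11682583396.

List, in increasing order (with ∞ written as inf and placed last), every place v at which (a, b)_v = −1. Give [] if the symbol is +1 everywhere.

(a, b) ≡ (-38, -21) mod (ℚ^×)²; places V = {2, 3, 7, 11, 13, 17, 19, ∞}.
(a,b)_3: α=0, u≡1; β=3, v≡2 (mod 3); (1|3)=+1, (2|3)=-1; sign (−1)^0·+1^3·-1^0 = +1.
(a,b)_19: α=1, u≡7; β=4, v≡7 (mod 19); (7|19)=+1, (7|19)=+1; sign (−1)^0·+1^4·+1^1 = +1.
(a,b)_11: α=0, u≡2; β=-2, v≡1 (mod 11); (2|11)=-1, (1|11)=+1; sign (−1)^0·-1^-2·+1^0 = +1.
(a,b)_∞: sgn(-38)=−, sgn(-21)=−, so -1.
(a,b)_17: α=-2, u≡16; β=-6, v≡16 (mod 17); (16|17)=+1, (16|17)=+1; sign (−1)^0·+1^-6·+1^-2 = +1.
(a,b)_7: α=4, u≡2; β=13, v≡2 (mod 7); (2|7)=+1, (2|7)=+1; sign (−1)^0·+1^13·+1^4 = +1.
(a,b)_13: α=2, u≡3; β=4, v≡5 (mod 13); (3|13)=+1, (5|13)=-1; sign (−1)^0·+1^4·-1^2 = +1.
(a,b)_2: α=1, β=-2; u≡5, v≡3 (mod 8); ε(u)ε(v)=0·1, αω(v)=1·1, βω(u)=-2·1; sum ≡ 1  ⇒  -1.
|Ram(-38, -21)| = 2, even; anisotropic at {2, ∞}.

[2, inf]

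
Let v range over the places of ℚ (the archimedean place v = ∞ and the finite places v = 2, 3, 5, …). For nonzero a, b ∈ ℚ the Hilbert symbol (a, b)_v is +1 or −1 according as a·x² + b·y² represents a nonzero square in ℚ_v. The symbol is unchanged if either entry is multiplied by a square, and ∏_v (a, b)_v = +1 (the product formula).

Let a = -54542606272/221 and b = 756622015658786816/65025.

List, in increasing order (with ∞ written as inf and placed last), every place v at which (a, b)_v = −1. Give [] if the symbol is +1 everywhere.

(a, b) ≡ (-521724203, 62909) mod (ℚ^×)²; places V = {2, 3, 5, 7, 11, 13, 17, 19, 23, 31, 43, ∞}.
(a,b)_11: α=1, u≡10; β=1, v≡7 (mod 11); (10|11)=-1, (7|11)=-1; sign (−1)^1·-1^1·-1^1 = -1.
(a,b)_23: α=1, u≡20; β=2, v≡16 (mod 23); (20|23)=-1, (16|23)=+1; sign (−1)^0·-1^2·+1^1 = +1.
(a,b)_3: α=0, u≡1; β=-2, v≡2 (mod 3); (1|3)=+1, (2|3)=-1; sign (−1)^0·+1^-2·-1^0 = +1.
(a,b)_2: α=6, β=16; u≡5, v≡5 (mod 8); ε(u)ε(v)=0·0, αω(v)=6·1, βω(u)=16·1; sum ≡ 0  ⇒  +1.
(a,b)_17: α=-1, u≡1; β=-2, v≡9 (mod 17); (1|17)=+1, (9|17)=+1; sign (−1)^0·+1^-2·+1^-1 = +1.
(a,b)_7: α=1, u≡4; β=1, v≡3 (mod 7); (4|7)=+1, (3|7)=-1; sign (−1)^1·+1^1·-1^1 = +1.
(a,b)_5: α=0, u≡3; β=-2, v≡1 (mod 5); (3|5)=-1, (1|5)=+1; sign (−1)^0·-1^-2·+1^0 = +1.
(a,b)_19: α=2, u≡12; β=3, v≡7 (mod 19); (12|19)=-1, (7|19)=+1; sign (−1)^0·-1^3·+1^2 = -1.
(a,b)_∞: sgn(-521724203)=−, sgn(62909)=+, so +1.
(a,b)_13: α=-1, u≡7; β=0, v≡7 (mod 13); (7|13)=-1, (7|13)=-1; sign (−1)^0·-1^0·-1^-1 = -1.
(a,b)_43: α=1, u≡36; β=1, v≡40 (mod 43); (36|43)=+1, (40|43)=+1; sign (−1)^1·+1^1·+1^1 = -1.
(a,b)_31: α=1, u≡16; β=2, v≡10 (mod 31); (16|31)=+1, (10|31)=+1; sign (−1)^0·+1^2·+1^1 = +1.
|Ram(-521724203, 62909)| = 4, even; anisotropic at {11, 13, 19, 43}.

[11, 13, 19, 43]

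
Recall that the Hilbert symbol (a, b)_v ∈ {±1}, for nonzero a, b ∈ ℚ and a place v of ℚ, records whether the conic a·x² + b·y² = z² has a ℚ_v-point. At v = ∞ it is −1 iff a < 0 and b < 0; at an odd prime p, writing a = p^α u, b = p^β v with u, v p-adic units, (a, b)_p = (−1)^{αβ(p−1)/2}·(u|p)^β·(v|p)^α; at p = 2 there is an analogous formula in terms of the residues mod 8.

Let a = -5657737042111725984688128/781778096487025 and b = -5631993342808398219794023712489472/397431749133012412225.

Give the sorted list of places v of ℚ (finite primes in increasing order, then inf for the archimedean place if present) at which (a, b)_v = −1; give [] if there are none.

[2, inf]

(a, b) ≡ (-2378, -323) mod (ℚ^×)²; places V = {2, 3, 5, 7, 11, 17, 19, 23, 29, 31, 41, ∞}.
(a,b)_∞: sgn(-2378)=−, sgn(-323)=−, so -1.
(a,b)_41: α=3, u≡35; β=4, v≡4 (mod 41); (35|41)=-1, (4|41)=+1; sign (−1)^0·-1^4·+1^3 = +1.
(a,b)_3: α=8, u≡1; β=12, v≡1 (mod 3); (1|3)=+1, (1|3)=+1; sign (−1)^0·+1^12·+1^8 = +1.
(a,b)_5: α=-2, u≡2; β=-2, v≡2 (mod 5); (2|5)=-1, (2|5)=-1; sign (−1)^0·-1^-2·-1^-2 = +1.
(a,b)_31: α=-4, u≡18; β=-6, v≡25 (mod 31); (18|31)=+1, (25|31)=+1; sign (−1)^0·+1^-6·+1^-4 = +1.
(a,b)_29: α=3, u≡25; β=4, v≡24 (mod 29); (25|29)=+1, (24|29)=+1; sign (−1)^0·+1^4·+1^3 = +1.
(a,b)_2: α=11, β=16; u≡3, v≡5 (mod 8); ε(u)ε(v)=1·0, αω(v)=11·1, βω(u)=16·1; sum ≡ 1  ⇒  -1.
(a,b)_23: α=-4, u≡7; β=-6, v≡5 (mod 23); (7|23)=-1, (5|23)=-1; sign (−1)^0·-1^-6·-1^-4 = +1.
(a,b)_7: α=4, u≡1; β=4, v≡5 (mod 7); (1|7)=+1, (5|7)=-1; sign (−1)^0·+1^4·-1^4 = +1.
(a,b)_11: α=-2, u≡1; β=-2, v≡7 (mod 11); (1|11)=+1, (7|11)=-1; sign (−1)^0·+1^-2·-1^-2 = +1.
(a,b)_19: α=2, u≡9; β=3, v≡10 (mod 19); (9|19)=+1, (10|19)=-1; sign (−1)^0·+1^3·-1^2 = +1.
(a,b)_17: α=2, u≡9; β=3, v≡9 (mod 17); (9|17)=+1, (9|17)=+1; sign (−1)^0·+1^3·+1^2 = +1.
(-2378, -323 / ℚ) ramifies at {2, ∞}: a division algebra.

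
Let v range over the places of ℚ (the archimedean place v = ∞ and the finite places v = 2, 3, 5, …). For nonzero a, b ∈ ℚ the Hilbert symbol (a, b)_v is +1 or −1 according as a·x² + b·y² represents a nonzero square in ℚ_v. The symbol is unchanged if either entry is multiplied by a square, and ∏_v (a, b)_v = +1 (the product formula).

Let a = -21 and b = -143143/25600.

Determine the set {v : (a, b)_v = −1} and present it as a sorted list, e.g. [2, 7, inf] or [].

Mod squares: a ≡ -21, b ≡ -7. Check v ∈ {∞, 2, 3, 5, 7, 11, 13}.
v=7: a=7^1·(≡4), b=7^1·(≡5) mod 7; (4|7)=+1, (5|7)=-1; (−1)^{1·1·3}·(+1)^1·(-1)^1 = +1.
v=5: a=5^0·(≡4), b=5^-2·(≡3) mod 5; (4|5)=+1, (3|5)=-1; (−1)^{0·-2·2}·(+1)^-2·(-1)^0 = +1.
v=11: a=11^0·(≡1), b=11^2·(≡9) mod 11; (1|11)=+1, (9|11)=+1; (−1)^{0·2·5}·(+1)^2·(+1)^0 = +1.
v=2: v_2(a)=0, v_2(b)=-10; units ≡ 3, 1 (mod 8); ε·ε+αω+βω = 1·0+0·0+-10·1 ≡ 0  ⇒  (a,b)_2 = +1.
v=13: a=13^0·(≡5), b=13^2·(≡8) mod 13; (5|13)=-1, (8|13)=-1; (−1)^{0·2·6}·(-1)^2·(-1)^0 = +1.
v=3: a=3^1·(≡2), b=3^0·(≡2) mod 3; (2|3)=-1, (2|3)=-1; (−1)^{1·0·1}·(-1)^0·(-1)^1 = -1.
v=∞: -21 < 0 and -7 < 0  ⇒  (a,b)_∞ = -1.
Ram(-21, -7) = {3, ∞}; no ℚ_3-point on the conic.

[3, inf]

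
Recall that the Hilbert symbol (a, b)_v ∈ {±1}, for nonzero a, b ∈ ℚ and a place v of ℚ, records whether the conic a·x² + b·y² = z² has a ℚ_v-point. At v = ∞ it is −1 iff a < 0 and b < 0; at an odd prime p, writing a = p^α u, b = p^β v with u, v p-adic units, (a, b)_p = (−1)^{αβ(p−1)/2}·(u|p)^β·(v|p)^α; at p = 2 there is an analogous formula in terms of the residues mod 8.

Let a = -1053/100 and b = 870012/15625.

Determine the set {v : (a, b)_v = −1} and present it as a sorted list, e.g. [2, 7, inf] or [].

(a, b) ≡ (-13, 143) mod (ℚ^×)²; places V = {2, 3, 5, 11, 13, ∞}.
(a,b)_5: α=-2, u≡3; β=-6, v≡2 (mod 5); (3|5)=-1, (2|5)=-1; sign (−1)^0·-1^-6·-1^-2 = +1.
(a,b)_∞: sgn(-13)=−, sgn(143)=+, so +1.
(a,b)_13: α=1, u≡4; β=3, v≡7 (mod 13); (4|13)=+1, (7|13)=-1; sign (−1)^0·+1^3·-1^1 = -1.
(a,b)_11: α=0, u≡3; β=1, v≡7 (mod 11); (3|11)=+1, (7|11)=-1; sign (−1)^0·+1^1·-1^0 = +1.
(a,b)_3: α=4, u≡2; β=2, v≡2 (mod 3); (2|3)=-1, (2|3)=-1; sign (−1)^0·-1^2·-1^4 = +1.
(a,b)_2: α=-2, β=2; u≡3, v≡7 (mod 8); ε(u)ε(v)=1·1, αω(v)=-2·0, βω(u)=2·1; sum ≡ 1  ⇒  -1.
(-13, 143 / ℚ) ramifies at {2, 13}: a division algebra.

[2, 13]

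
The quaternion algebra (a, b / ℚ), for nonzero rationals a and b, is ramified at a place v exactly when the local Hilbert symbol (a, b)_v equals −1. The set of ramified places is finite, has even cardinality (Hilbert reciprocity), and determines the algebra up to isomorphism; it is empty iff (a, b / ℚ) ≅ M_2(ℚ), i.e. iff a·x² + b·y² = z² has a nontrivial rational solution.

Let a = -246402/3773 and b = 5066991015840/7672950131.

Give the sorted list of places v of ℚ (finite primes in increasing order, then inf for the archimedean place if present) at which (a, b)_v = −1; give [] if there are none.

Mod squares: a ≡ -154, b ≡ 110. Check v ∈ {∞, 2, 3, 5, 7, 11, 13}.
v=5: a=5^0·(≡1), b=5^1·(≡3) mod 5; (1|5)=+1, (3|5)=-1; (−1)^{0·1·2}·(+1)^1·(-1)^0 = +1.
v=7: a=7^-3·(≡3), b=7^-8·(≡5) mod 7; (3|7)=-1, (5|7)=-1; (−1)^{-3·-8·3}·(-1)^-8·(-1)^-3 = -1.
v=∞: -154 < 0 and 110 > 0  ⇒  (a,b)_∞ = +1.
v=2: v_2(a)=1, v_2(b)=5; units ≡ 3, 7 (mod 8); ε·ε+αω+βω = 1·1+1·0+5·1 ≡ 0  ⇒  (a,b)_2 = +1.
v=11: a=11^-1·(≡10), b=11^-3·(≡8) mod 11; (10|11)=-1, (8|11)=-1; (−1)^{-1·-3·5}·(-1)^-3·(-1)^-1 = -1.
v=13: a=13^2·(≡8), b=13^6·(≡5) mod 13; (8|13)=-1, (5|13)=-1; (−1)^{2·6·6}·(-1)^6·(-1)^2 = +1.
v=3: a=3^6·(≡2), b=3^8·(≡2) mod 3; (2|3)=-1, (2|3)=-1; (−1)^{6·8·1}·(-1)^8·(-1)^6 = +1.
(-154, 110 / ℚ) ramifies at {7, 11}: a division algebra.

[7, 11]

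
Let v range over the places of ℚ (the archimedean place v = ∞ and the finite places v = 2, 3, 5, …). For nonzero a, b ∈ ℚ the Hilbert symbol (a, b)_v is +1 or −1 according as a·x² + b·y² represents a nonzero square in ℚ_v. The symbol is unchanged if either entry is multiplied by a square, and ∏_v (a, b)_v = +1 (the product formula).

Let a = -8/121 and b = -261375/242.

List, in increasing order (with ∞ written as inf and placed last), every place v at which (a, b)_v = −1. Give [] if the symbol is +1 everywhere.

[5, inf]

Mod squares: a ≡ -2, b ≡ -20910. Check v ∈ {∞, 2, 3, 5, 11, 17, 41}.
v=∞: -2 < 0 and -20910 < 0  ⇒  (a,b)_∞ = -1.
v=5: a=5^0·(≡2), b=5^3·(≡2) mod 5; (2|5)=-1, (2|5)=-1; (−1)^{0·3·2}·(-1)^3·(-1)^0 = -1.
v=3: a=3^0·(≡1), b=3^1·(≡2) mod 3; (1|3)=+1, (2|3)=-1; (−1)^{0·1·1}·(+1)^1·(-1)^0 = +1.
v=17: a=17^0·(≡13), b=17^1·(≡11) mod 17; (13|17)=+1, (11|17)=-1; (−1)^{0·1·8}·(+1)^1·(-1)^0 = +1.
v=2: v_2(a)=3, v_2(b)=-1; units ≡ 7, 1 (mod 8); ε·ε+αω+βω = 1·0+3·0+-1·0 ≡ 0  ⇒  (a,b)_2 = +1.
v=11: a=11^-2·(≡3), b=11^-2·(≡9) mod 11; (3|11)=+1, (9|11)=+1; (−1)^{-2·-2·5}·(+1)^-2·(+1)^-2 = +1.
v=41: a=41^0·(≡4), b=41^1·(≡5) mod 41; (4|41)=+1, (5|41)=+1; (−1)^{0·1·20}·(+1)^1·(+1)^0 = +1.
(-2, -20910 / ℚ) ramifies at {5, ∞}: a division algebra.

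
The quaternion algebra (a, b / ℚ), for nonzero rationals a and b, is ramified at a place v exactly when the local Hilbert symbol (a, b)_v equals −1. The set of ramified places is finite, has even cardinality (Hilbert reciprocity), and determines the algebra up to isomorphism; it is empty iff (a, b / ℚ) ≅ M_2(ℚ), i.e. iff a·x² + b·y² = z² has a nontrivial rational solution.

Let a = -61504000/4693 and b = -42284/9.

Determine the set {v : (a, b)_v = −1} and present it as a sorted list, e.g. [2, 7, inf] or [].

[2, 11, 13, inf]

Mod squares: a ≡ -130, b ≡ -11. Check v ∈ {∞, 2, 3, 5, 11, 13, 19, 31}.
v=13: a=13^-1·(≡4), b=13^0·(≡2) mod 13; (4|13)=+1, (2|13)=-1; (−1)^{-1·0·6}·(+1)^0·(-1)^-1 = -1.
v=∞: -130 < 0 and -11 < 0  ⇒  (a,b)_∞ = -1.
v=2: v_2(a)=9, v_2(b)=2; units ≡ 7, 5 (mod 8); ε·ε+αω+βω = 1·0+9·1+2·0 ≡ 1  ⇒  (a,b)_2 = -1.
v=31: a=31^2·(≡9), b=31^2·(≡2) mod 31; (9|31)=+1, (2|31)=+1; (−1)^{2·2·15}·(+1)^2·(+1)^2 = +1.
v=3: a=3^0·(≡2), b=3^-2·(≡1) mod 3; (2|3)=-1, (1|3)=+1; (−1)^{0·-2·1}·(-1)^-2·(+1)^0 = +1.
v=19: a=19^-2·(≡2), b=19^0·(≡18) mod 19; (2|19)=-1, (18|19)=-1; (−1)^{-2·0·9}·(-1)^0·(-1)^-2 = +1.
v=5: a=5^3·(≡1), b=5^0·(≡4) mod 5; (1|5)=+1, (4|5)=+1; (−1)^{3·0·2}·(+1)^0·(+1)^3 = +1.
v=11: a=11^0·(≡2), b=11^1·(≡8) mod 11; (2|11)=-1, (8|11)=-1; (−1)^{0·1·5}·(-1)^1·(-1)^0 = -1.
Ram(-130, -11) = {2, 11, 13, ∞}; no ℚ_2-point on the conic.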